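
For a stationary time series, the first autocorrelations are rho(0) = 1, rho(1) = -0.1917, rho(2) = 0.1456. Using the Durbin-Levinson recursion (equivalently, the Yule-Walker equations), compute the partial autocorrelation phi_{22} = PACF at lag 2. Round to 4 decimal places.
\phi_{22} = 0.1130

The PACF at lag k is phi_{kk}, the last component of the solution
to the Yule-Walker system G_k phi = r_k where
  (G_k)_{ij} = rho(|i - j|), (r_k)_i = rho(i), i,j = 1..k.
Equivalently, Durbin-Levinson gives phi_{kk} iteratively:
  phi_{11} = rho(1)
  phi_{kk} = [rho(k) - sum_{j=1..k-1} phi_{k-1,j} rho(k-j)]
            / [1 - sum_{j=1..k-1} phi_{k-1,j} rho(j)],
  phi_{k,j} = phi_{k-1,j} - phi_{kk} phi_{k-1,k-j},  j = 1..k-1.
Step k = 1:
  phi_11 = rho(1) = -0.1917.
Step k = 2:
  phi_22 = [rho(2) - phi_11 rho(1)] / [1 - phi_11 rho(1)] = [0.1456 - (-0.1917)(-0.1917)] / [1 - (-0.1917)(-0.1917)]
         = 0.10885111 / 0.96325111 = 0.113.
Therefore phi_{22} = 0.1130.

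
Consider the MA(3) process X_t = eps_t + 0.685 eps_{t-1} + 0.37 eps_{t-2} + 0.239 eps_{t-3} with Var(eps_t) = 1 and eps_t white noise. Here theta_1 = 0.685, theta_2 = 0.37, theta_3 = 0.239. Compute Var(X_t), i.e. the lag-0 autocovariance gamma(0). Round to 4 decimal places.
\gamma(0) = 1.6632

For an MA(q) process X_t = eps_t + sum_i theta_i eps_{t-i} with
Var(eps_t) = sigma^2, the variance is
  gamma(0) = sigma^2 * (1 + sum_i theta_i^2).
  sum_i theta_i^2 = (0.685)^2 + (0.37)^2 + (0.239)^2 = 0.469225 + 0.1369 + 0.057121 = 0.663246.
  gamma(0) = 1 * (1 + 0.663246) = 1 * 1.663246 = 1.663246, which rounds to 1.6632.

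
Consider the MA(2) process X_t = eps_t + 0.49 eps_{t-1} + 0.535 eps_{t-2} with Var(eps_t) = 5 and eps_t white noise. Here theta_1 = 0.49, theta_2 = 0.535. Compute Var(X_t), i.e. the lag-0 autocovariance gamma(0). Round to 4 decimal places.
\gamma(0) = 7.6316

For an MA(q) process X_t = eps_t + sum_i theta_i eps_{t-i} with
Var(eps_t) = sigma^2, the variance is
  gamma(0) = sigma^2 * (1 + sum_i theta_i^2).
  sum_i theta_i^2 = (0.49)^2 + (0.535)^2 = 0.2401 + 0.286225 = 0.526325.
  gamma(0) = 5 * (1 + 0.526325) = 5 * 1.526325 = 7.631625, which rounds to 7.6316.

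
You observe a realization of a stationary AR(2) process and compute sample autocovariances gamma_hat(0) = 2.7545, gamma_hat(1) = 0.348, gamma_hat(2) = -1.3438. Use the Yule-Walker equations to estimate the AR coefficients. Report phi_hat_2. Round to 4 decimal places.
\hat\phi_{2} = -0.5120

The Yule-Walker equations for an AR(p) process read, in matrix form,
  Gamma_p phi = r_p,   with   (Gamma_p)_{ij} = gamma(|i - j|),
                       (r_p)_i = gamma(i),   i,j = 1..p.
Substitute the sample gammas (Toeplitz matrix and right-hand side of size 2):
  Gamma_p = [[2.7545, 0.348], [0.348, 2.7545]]
  r_p     = [0.348, -1.3438]
Written out:
  2.7545 phi_1 + 0.348 phi_2 = 0.348
  0.348 phi_1 + 2.7545 phi_2 = -1.3438
Solve by Cramer's rule:
  det = gamma(0)^2 - gamma(1)^2 = (2.7545)^2 - (0.348)^2 = 7.58727025 - 0.121104 = 7.46616625
  phi_hat_1 = [gamma(1) gamma(0) - gamma(1) gamma(2)] / det = [(0.348)(2.7545) - (0.348)(-1.3438)] / 7.46616625 = 1.4262084 / 7.46616625 = 0.191
  phi_hat_2 = [gamma(0) gamma(2) - gamma(1)^2] / det = [(2.7545)(-1.3438) - (0.348)^2] / 7.46616625 = -3.8226011 / 7.46616625 = -0.512
So phi_hat = [0.1910, -0.5120].
Therefore phi_hat_2 = -0.5120.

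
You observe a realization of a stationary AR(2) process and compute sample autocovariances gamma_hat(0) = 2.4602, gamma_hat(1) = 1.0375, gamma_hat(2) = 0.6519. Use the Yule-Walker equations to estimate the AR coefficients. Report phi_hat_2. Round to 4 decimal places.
\hat\phi_{2} = 0.1060

The Yule-Walker equations for an AR(p) process read, in matrix form,
  Gamma_p phi = r_p,   with   (Gamma_p)_{ij} = gamma(|i - j|),
                       (r_p)_i = gamma(i),   i,j = 1..p.
Substitute the sample gammas (Toeplitz matrix and right-hand side of size 2):
  Gamma_p = [[2.4602, 1.0375], [1.0375, 2.4602]]
  r_p     = [1.0375, 0.6519]
Written out:
  2.4602 phi_1 + 1.0375 phi_2 = 1.0375
  1.0375 phi_1 + 2.4602 phi_2 = 0.6519
Solve by Cramer's rule:
  det = gamma(0)^2 - gamma(1)^2 = (2.4602)^2 - (1.0375)^2 = 6.05258404 - 1.07640625 = 4.97617779
  phi_hat_1 = [gamma(1) gamma(0) - gamma(1) gamma(2)] / det = [(1.0375)(2.4602) - (1.0375)(0.6519)] / 4.97617779 = 1.87611125 / 4.97617779 = 0.377
  phi_hat_2 = [gamma(0) gamma(2) - gamma(1)^2] / det = [(2.4602)(0.6519) - (1.0375)^2] / 4.97617779 = 0.52739813 / 4.97617779 = 0.106
So phi_hat = [0.3770, 0.1060].
Therefore phi_hat_2 = 0.1060.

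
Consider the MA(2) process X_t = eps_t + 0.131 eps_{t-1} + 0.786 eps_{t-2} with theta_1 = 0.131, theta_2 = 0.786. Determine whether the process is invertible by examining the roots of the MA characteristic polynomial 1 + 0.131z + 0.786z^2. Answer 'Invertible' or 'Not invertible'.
\text{Invertible}

The MA(q) characteristic polynomial is P(z) = 1 + 0.131z + 0.786z^2.
Invertibility requires all roots to lie outside the unit circle, i.e. |z| > 1 for every root.
Set 1 + (0.131) z + (0.786) z^2 = 0, i.e. a z^2 + b z + c = 0 with a = 0.786, b = 0.131, c = 1.
Discriminant D = b^2 - 4ac = (0.131)^2 - 4*(0.786)*1 = 0.017161 - (3.144) = -3.126839.
D < 0, so the roots are the complex-conjugate pair z = (-b +/- i sqrt(-D)) / (2a) = -0.0833 +/- 1.1249i.
For a conjugate pair |z|^2 = z * conj(z) = (product of roots) = c/a = 1/(0.786) = 1.272265, so |z| = sqrt(1.272265) = 1.1279 for both roots.
Moduli of all roots: 1.1279, 1.1279.
All moduli strictly greater than 1? Yes.
Verdict: Invertible.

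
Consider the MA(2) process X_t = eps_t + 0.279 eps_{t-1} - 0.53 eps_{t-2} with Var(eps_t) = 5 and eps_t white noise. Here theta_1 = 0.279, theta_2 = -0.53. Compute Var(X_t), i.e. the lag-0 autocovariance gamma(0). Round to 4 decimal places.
\gamma(0) = 6.7937

For an MA(q) process X_t = eps_t + sum_i theta_i eps_{t-i} with
Var(eps_t) = sigma^2, the variance is
  gamma(0) = sigma^2 * (1 + sum_i theta_i^2).
  sum_i theta_i^2 = (0.279)^2 + (-0.53)^2 = 0.077841 + 0.2809 = 0.358741.
  gamma(0) = 5 * (1 + 0.358741) = 5 * 1.358741 = 6.793705, which rounds to 6.7937.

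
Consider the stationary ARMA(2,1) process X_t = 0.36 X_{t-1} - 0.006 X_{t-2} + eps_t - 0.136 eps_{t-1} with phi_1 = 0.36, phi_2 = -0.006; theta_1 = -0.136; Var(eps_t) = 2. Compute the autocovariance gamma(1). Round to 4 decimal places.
\gamma(1) = 0.4858

Multiply the model equation by X_{t-k} and take expectations. With theta_0 = psi_0 = 1 and psi_j the MA(infinity) weights, this gives
  gamma(k) - sum_i phi_i gamma(k-i) = c_k,
  c_k = sigma^2 * sum_{j=k..q} theta_j psi_{j-k}   (c_k = 0 for k > q),
using gamma(-m) = gamma(m).
psi-weights needed (psi_j = theta_j + sum_i phi_i psi_{j-i}):
  psi_1 = theta_1 + phi_1 = -0.136 + (0.36) = 0.224
Right-hand sides:
  c_0 = sigma^2 (1 + theta_1 psi_1) = 2 * (1 + (-0.136)(0.224)) = 2 * 0.969536 = 1.939072
  c_1 = sigma^2 theta_1 = 2 * (-0.136) = -0.272
  c_2 = 0
Equations for k = 0, 1, 2 (AR order 2, c_2 = 0):
  (E0) gamma(0) = phi_1 gamma(1) + phi_2 gamma(2) + c_0
  (E1) gamma(1) = phi_1 gamma(0) + phi_2 gamma(1) + c_1
  (E2) gamma(2) = phi_1 gamma(1) + phi_2 gamma(0)
From (E1): gamma(1) = A gamma(0) + B with
  A = phi_1 / (1 - phi_2) = 0.36 / 1.006 = 0.357853,   B = c_1 / (1 - phi_2) = -0.272 / 1.006 = -0.270378.
Insert (E2) into (E0): gamma(0) (1 - phi_2^2) = phi_1 (1 + phi_2) gamma(1) + c_0.
  phi_1 (1 + phi_2) = (0.36)(0.994) = 0.35784,   1 - phi_2^2 = 0.999964.
Replace gamma(1) by A gamma(0) + B and collect gamma(0):
  gamma(0) [0.999964 - (0.35784)(0.357853)] = (0.35784)(-0.270378) + 1.939072
  gamma(0) * 0.87191 = 1.84232
  gamma(0) = 1.84232 / 0.87191 = 2.112971.
  gamma(1) = A gamma(0) + B = (0.357853)(2.112971) + (-0.270378) = 0.485755.
Therefore gamma(1) = 0.4858 (to 4 decimal places).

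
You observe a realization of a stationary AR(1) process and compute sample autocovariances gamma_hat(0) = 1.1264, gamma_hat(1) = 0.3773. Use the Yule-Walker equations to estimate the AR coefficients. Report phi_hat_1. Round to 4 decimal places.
\hat\phi_{1} = 0.3350

The Yule-Walker equations for an AR(p) process read, in matrix form,
  Gamma_p phi = r_p,   with   (Gamma_p)_{ij} = gamma(|i - j|),
                       (r_p)_i = gamma(i),   i,j = 1..p.
Substitute the sample gammas (Toeplitz matrix and right-hand side of size 1):
  Gamma_p = [[1.1264]]
  r_p     = [0.3773]
With p = 1 this is the single equation gamma(0) phi_1 = gamma(1):
  phi_hat_1 = gamma(1) / gamma(0) = 0.3773 / 1.1264 = 0.3350.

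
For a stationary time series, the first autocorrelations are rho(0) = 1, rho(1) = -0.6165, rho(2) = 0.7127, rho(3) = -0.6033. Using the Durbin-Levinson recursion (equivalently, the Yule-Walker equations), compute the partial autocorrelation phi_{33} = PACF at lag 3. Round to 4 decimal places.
\phi_{33} = -0.1560

The PACF at lag k is phi_{kk}, the last component of the solution
to the Yule-Walker system G_k phi = r_k where
  (G_k)_{ij} = rho(|i - j|), (r_k)_i = rho(i), i,j = 1..k.
Equivalently, Durbin-Levinson gives phi_{kk} iteratively:
  phi_{11} = rho(1)
  phi_{kk} = [rho(k) - sum_{j=1..k-1} phi_{k-1,j} rho(k-j)]
            / [1 - sum_{j=1..k-1} phi_{k-1,j} rho(j)],
  phi_{k,j} = phi_{k-1,j} - phi_{kk} phi_{k-1,k-j},  j = 1..k-1.
Step k = 1:
  phi_11 = rho(1) = -0.6165.
Step k = 2:
  phi_22 = [rho(2) - phi_11 rho(1)] / [1 - phi_11 rho(1)] = [0.7127 - (-0.6165)(-0.6165)] / [1 - (-0.6165)(-0.6165)]
         = 0.33262775 / 0.61992775 = 0.536559.
  Update: phi_21 = phi_11 - phi_22 phi_11 = -0.6165 - (0.536559)(-0.6165) = -0.285711.
Step k = 3:
  phi_33 = [rho(3) - phi_21 rho(2) - phi_22 rho(1)] / [1 - phi_21 rho(1) - phi_22 rho(2)]
    numerator   = -0.6033 - (-0.285711)(0.7127) - (0.536559)(-0.6165) = -0.0688849
    denominator = 1 - (-0.285711)(-0.6165) - (0.536559)(0.7127) = 0.44145337
  phi_33 = -0.0688849 / 0.44145337 = -0.156.
Therefore phi_{33} = -0.1560.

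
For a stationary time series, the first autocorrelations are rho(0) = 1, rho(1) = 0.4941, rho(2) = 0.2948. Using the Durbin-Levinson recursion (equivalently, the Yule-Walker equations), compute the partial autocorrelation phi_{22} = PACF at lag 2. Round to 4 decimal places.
\phi_{22} = 0.0670

The PACF at lag k is phi_{kk}, the last component of the solution
to the Yule-Walker system G_k phi = r_k where
  (G_k)_{ij} = rho(|i - j|), (r_k)_i = rho(i), i,j = 1..k.
Equivalently, Durbin-Levinson gives phi_{kk} iteratively:
  phi_{11} = rho(1)
  phi_{kk} = [rho(k) - sum_{j=1..k-1} phi_{k-1,j} rho(k-j)]
            / [1 - sum_{j=1..k-1} phi_{k-1,j} rho(j)],
  phi_{k,j} = phi_{k-1,j} - phi_{kk} phi_{k-1,k-j},  j = 1..k-1.
Step k = 1:
  phi_11 = rho(1) = 0.4941.
Step k = 2:
  phi_22 = [rho(2) - phi_11 rho(1)] / [1 - phi_11 rho(1)] = [0.2948 - (0.4941)(0.4941)] / [1 - (0.4941)(0.4941)]
         = 0.05066519 / 0.75586519 = 0.067.
Therefore phi_{22} = 0.0670.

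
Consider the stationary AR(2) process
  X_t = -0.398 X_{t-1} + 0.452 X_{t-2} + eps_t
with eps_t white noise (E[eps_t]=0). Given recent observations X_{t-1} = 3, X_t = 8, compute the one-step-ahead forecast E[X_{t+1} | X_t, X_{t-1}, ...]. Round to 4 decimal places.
E[X_{t+1} \mid \mathcal F_t] = -1.8280

For an AR(p) model X_t = c + sum_i phi_i X_{t-i} + eps_t, the
one-step-ahead conditional mean is
  E[X_{t+1} | X_t, ...] = c + sum_i phi_i X_{t+1-i}.
Substitute known values:
  E[X_{t+1} | ...] = (-0.398) * (8) + (0.452) * (3)
                   = -1.8280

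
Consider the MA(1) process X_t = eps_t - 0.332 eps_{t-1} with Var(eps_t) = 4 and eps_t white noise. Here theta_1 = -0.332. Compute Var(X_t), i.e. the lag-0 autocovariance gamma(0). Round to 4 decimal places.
\gamma(0) = 4.4409

For an MA(q) process X_t = eps_t + sum_i theta_i eps_{t-i} with
Var(eps_t) = sigma^2, the variance is
  gamma(0) = sigma^2 * (1 + sum_i theta_i^2).
  sum_i theta_i^2 = (-0.332)^2 = 0.110224.
  gamma(0) = 4 * (1 + 0.110224) = 4 * 1.110224 = 4.440896, which rounds to 4.4409.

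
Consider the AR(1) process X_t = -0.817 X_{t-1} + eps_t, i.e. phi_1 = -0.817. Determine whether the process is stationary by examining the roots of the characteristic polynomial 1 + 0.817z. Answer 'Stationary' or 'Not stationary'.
\text{Stationary}

The AR(p) characteristic polynomial is P(z) = 1 + 0.817z.
Stationarity requires all roots to lie outside the unit circle, i.e. |z| > 1 for every root.
This is linear in z: 1 + (0.817) z = 0  =>  z = -1/(0.817) = -1.22399,  |z| = 1.22399.
Moduli of all roots: 1.2240.
All moduli strictly greater than 1? Yes.
Verdict: Stationary.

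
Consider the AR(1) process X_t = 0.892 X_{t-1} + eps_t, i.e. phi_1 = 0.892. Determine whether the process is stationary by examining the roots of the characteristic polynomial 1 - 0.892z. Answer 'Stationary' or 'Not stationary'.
\text{Stationary}

The AR(p) characteristic polynomial is P(z) = 1 - 0.892z.
Stationarity requires all roots to lie outside the unit circle, i.e. |z| > 1 for every root.
This is linear in z: 1 + (-0.892) z = 0  =>  z = -1/(-0.892) = 1.121076,  |z| = 1.121076.
Moduli of all roots: 1.1211.
All moduli strictly greater than 1? Yes.
Verdict: Stationary.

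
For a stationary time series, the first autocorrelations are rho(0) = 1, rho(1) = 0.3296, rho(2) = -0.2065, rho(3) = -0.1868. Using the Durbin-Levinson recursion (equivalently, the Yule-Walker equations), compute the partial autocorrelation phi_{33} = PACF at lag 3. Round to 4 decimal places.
\phi_{33} = 0.0280

The PACF at lag k is phi_{kk}, the last component of the solution
to the Yule-Walker system G_k phi = r_k where
  (G_k)_{ij} = rho(|i - j|), (r_k)_i = rho(i), i,j = 1..k.
Equivalently, Durbin-Levinson gives phi_{kk} iteratively:
  phi_{11} = rho(1)
  phi_{kk} = [rho(k) - sum_{j=1..k-1} phi_{k-1,j} rho(k-j)]
            / [1 - sum_{j=1..k-1} phi_{k-1,j} rho(j)],
  phi_{k,j} = phi_{k-1,j} - phi_{kk} phi_{k-1,k-j},  j = 1..k-1.
Step k = 1:
  phi_11 = rho(1) = 0.3296.
Step k = 2:
  phi_22 = [rho(2) - phi_11 rho(1)] / [1 - phi_11 rho(1)] = [-0.2065 - (0.3296)(0.3296)] / [1 - (0.3296)(0.3296)]
         = -0.31513616 / 0.89136384 = -0.353544.
  Update: phi_21 = phi_11 - phi_22 phi_11 = 0.3296 - (-0.353544)(0.3296) = 0.446128.
Step k = 3:
  phi_33 = [rho(3) - phi_21 rho(2) - phi_22 rho(1)] / [1 - phi_21 rho(1) - phi_22 rho(2)]
    numerator   = -0.1868 - (0.446128)(-0.2065) - (-0.353544)(0.3296) = 0.02185348
    denominator = 1 - (0.446128)(0.3296) - (-0.353544)(-0.2065) = 0.7799494
  phi_33 = 0.02185348 / 0.7799494 = 0.028.
Therefore phi_{33} = 0.0280.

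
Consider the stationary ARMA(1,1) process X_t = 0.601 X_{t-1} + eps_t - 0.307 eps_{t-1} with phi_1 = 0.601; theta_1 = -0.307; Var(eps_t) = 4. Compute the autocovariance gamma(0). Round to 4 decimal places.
\gamma(0) = 4.5412

Multiply the model equation by X_{t-k} and take expectations. With theta_0 = psi_0 = 1 and psi_j the MA(infinity) weights, this gives
  gamma(k) - sum_i phi_i gamma(k-i) = c_k,
  c_k = sigma^2 * sum_{j=k..q} theta_j psi_{j-k}   (c_k = 0 for k > q),
using gamma(-m) = gamma(m).
psi-weights needed (psi_j = theta_j + sum_i phi_i psi_{j-i}):
  psi_1 = theta_1 + phi_1 = -0.307 + (0.601) = 0.294
Right-hand sides:
  c_0 = sigma^2 (1 + theta_1 psi_1) = 4 * (1 + (-0.307)(0.294)) = 4 * 0.909742 = 3.638968
  c_1 = sigma^2 theta_1 = 4 * (-0.307) = -1.228
  c_2 = 0
Equations for k = 0 and k = 1 (AR order 1):
  gamma(0) = phi_1 gamma(1) + c_0
  gamma(1) = phi_1 gamma(0) + c_1
Substituting the second into the first: gamma(0) (1 - phi_1^2) = c_0 + phi_1 c_1, so
  gamma(0) = (c_0 + phi_1 c_1) / (1 - phi_1^2) = (3.638968 + (0.601)(-1.228)) / (1 - (0.601)^2) = 2.90094 / 0.638799 = 4.541241.
Therefore gamma(0) = 4.5412 (to 4 decimal places).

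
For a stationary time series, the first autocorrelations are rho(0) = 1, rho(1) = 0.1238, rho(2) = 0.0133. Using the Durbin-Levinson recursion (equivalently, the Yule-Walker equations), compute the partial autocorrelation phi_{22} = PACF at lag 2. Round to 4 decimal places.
\phi_{22} = -0.0021

The PACF at lag k is phi_{kk}, the last component of the solution
to the Yule-Walker system G_k phi = r_k where
  (G_k)_{ij} = rho(|i - j|), (r_k)_i = rho(i), i,j = 1..k.
Equivalently, Durbin-Levinson gives phi_{kk} iteratively:
  phi_{11} = rho(1)
  phi_{kk} = [rho(k) - sum_{j=1..k-1} phi_{k-1,j} rho(k-j)]
            / [1 - sum_{j=1..k-1} phi_{k-1,j} rho(j)],
  phi_{k,j} = phi_{k-1,j} - phi_{kk} phi_{k-1,k-j},  j = 1..k-1.
Step k = 1:
  phi_11 = rho(1) = 0.1238.
Step k = 2:
  phi_22 = [rho(2) - phi_11 rho(1)] / [1 - phi_11 rho(1)] = [0.0133 - (0.1238)(0.1238)] / [1 - (0.1238)(0.1238)]
         = -0.00202644 / 0.98467356 = -0.0021.
Therefore phi_{22} = -0.0021.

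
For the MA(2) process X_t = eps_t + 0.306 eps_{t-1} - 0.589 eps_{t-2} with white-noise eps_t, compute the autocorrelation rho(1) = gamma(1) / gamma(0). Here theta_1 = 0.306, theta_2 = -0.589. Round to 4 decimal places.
\rho(1) = 0.0873

For an MA(q) process with theta_0 = 1, the autocovariance is
  gamma(k) = sigma^2 * sum_{i=0..q-k} theta_i * theta_{i+k},
and rho(k) = gamma(k) / gamma(0). Sigma^2 cancels.
  numerator   = (1)*(0.306) + (0.306)*(-0.589) = 0.125766.
  denominator = (1)^2 + (0.306)^2 + (-0.589)^2 = 1.440557.
  rho(1) = 0.125766 / 1.440557 = 0.0873.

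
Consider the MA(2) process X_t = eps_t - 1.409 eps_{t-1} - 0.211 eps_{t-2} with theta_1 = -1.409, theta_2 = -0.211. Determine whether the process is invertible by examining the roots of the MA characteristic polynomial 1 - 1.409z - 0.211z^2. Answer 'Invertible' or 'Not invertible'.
\text{Not invertible}

The MA(q) characteristic polynomial is P(z) = 1 - 1.409z - 0.211z^2.
Invertibility requires all roots to lie outside the unit circle, i.e. |z| > 1 for every root.
Set 1 + (-1.409) z + (-0.211) z^2 = 0, i.e. a z^2 + b z + c = 0 with a = -0.211, b = -1.409, c = 1.
Discriminant D = b^2 - 4ac = (-1.409)^2 - 4*(-0.211)*1 = 1.985281 - (-0.844) = 2.829281.
D >= 0, so the roots are real: z = (-b +/- sqrt(D)) / (2a) = (1.409 +/- 1.682047) / (-0.422).
  z_1 = (1.409 + 1.682047) / (-0.422) = -7.3248,   |z_1| = 7.3248.
  z_2 = (1.409 - 1.682047) / (-0.422) = 0.647,   |z_2| = 0.647.
Moduli of all roots: 7.3248, 0.6470.
All moduli strictly greater than 1? No.
Verdict: Not invertible.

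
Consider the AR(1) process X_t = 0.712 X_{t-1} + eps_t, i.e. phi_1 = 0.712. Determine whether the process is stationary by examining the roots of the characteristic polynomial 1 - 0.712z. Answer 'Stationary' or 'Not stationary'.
\text{Stationary}

The AR(p) characteristic polynomial is P(z) = 1 - 0.712z.
Stationarity requires all roots to lie outside the unit circle, i.e. |z| > 1 for every root.
This is linear in z: 1 + (-0.712) z = 0  =>  z = -1/(-0.712) = 1.404494,  |z| = 1.404494.
Moduli of all roots: 1.4045.
All moduli strictly greater than 1? Yes.
Verdict: Stationary.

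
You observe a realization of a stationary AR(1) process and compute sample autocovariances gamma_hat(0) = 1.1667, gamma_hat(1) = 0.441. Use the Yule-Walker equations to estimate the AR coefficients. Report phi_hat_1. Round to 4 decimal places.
\hat\phi_{1} = 0.3780

The Yule-Walker equations for an AR(p) process read, in matrix form,
  Gamma_p phi = r_p,   with   (Gamma_p)_{ij} = gamma(|i - j|),
                       (r_p)_i = gamma(i),   i,j = 1..p.
Substitute the sample gammas (Toeplitz matrix and right-hand side of size 1):
  Gamma_p = [[1.1667]]
  r_p     = [0.441]
With p = 1 this is the single equation gamma(0) phi_1 = gamma(1):
  phi_hat_1 = gamma(1) / gamma(0) = 0.441 / 1.1667 = 0.3780.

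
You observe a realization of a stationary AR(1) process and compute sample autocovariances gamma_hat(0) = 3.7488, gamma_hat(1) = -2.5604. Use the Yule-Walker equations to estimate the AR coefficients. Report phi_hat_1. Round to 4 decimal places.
\hat\phi_{1} = -0.6830

The Yule-Walker equations for an AR(p) process read, in matrix form,
  Gamma_p phi = r_p,   with   (Gamma_p)_{ij} = gamma(|i - j|),
                       (r_p)_i = gamma(i),   i,j = 1..p.
Substitute the sample gammas (Toeplitz matrix and right-hand side of size 1):
  Gamma_p = [[3.7488]]
  r_p     = [-2.5604]
With p = 1 this is the single equation gamma(0) phi_1 = gamma(1):
  phi_hat_1 = gamma(1) / gamma(0) = -2.5604 / 3.7488 = -0.6830.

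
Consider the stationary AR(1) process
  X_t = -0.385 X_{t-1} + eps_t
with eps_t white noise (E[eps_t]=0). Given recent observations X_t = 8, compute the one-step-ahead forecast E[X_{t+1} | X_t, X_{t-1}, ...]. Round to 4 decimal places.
E[X_{t+1} \mid \mathcal F_t] = -3.0800

For an AR(p) model X_t = c + sum_i phi_i X_{t-i} + eps_t, the
one-step-ahead conditional mean is
  E[X_{t+1} | X_t, ...] = c + sum_i phi_i X_{t+1-i}.
Substitute known values:
  E[X_{t+1} | ...] = (-0.385) * (8)
                   = -3.0800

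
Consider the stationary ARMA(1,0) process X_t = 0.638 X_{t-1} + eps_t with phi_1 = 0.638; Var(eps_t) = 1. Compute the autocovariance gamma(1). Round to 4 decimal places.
\gamma(1) = 1.0760

Multiply the model equation by X_{t-k} and take expectations. With theta_0 = psi_0 = 1 and psi_j the MA(infinity) weights, this gives
  gamma(k) - sum_i phi_i gamma(k-i) = c_k,
  c_k = sigma^2 * sum_{j=k..q} theta_j psi_{j-k}   (c_k = 0 for k > q),
using gamma(-m) = gamma(m).
Pure AR (q = 0): c_0 = sigma^2 = 1, c_k = 0 for k >= 1.
Equations for k = 0 and k = 1 (AR order 1):
  gamma(0) = phi_1 gamma(1) + c_0
  gamma(1) = phi_1 gamma(0) + c_1
Substituting the second into the first: gamma(0) (1 - phi_1^2) = c_0 + phi_1 c_1, so
  gamma(0) = c_0 / (1 - phi_1^2) = 1 / (1 - (0.638)^2) = 1 / 0.592956 = 1.686466.
  gamma(1) = phi_1 gamma(0) = (0.638)(1.686466) = 1.075965.
Therefore gamma(1) = 1.0760 (to 4 decimal places).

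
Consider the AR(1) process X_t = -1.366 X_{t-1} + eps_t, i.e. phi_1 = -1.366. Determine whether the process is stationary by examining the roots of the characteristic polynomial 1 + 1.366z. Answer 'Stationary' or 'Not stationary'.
\text{Not stationary}

The AR(p) characteristic polynomial is P(z) = 1 + 1.366z.
Stationarity requires all roots to lie outside the unit circle, i.e. |z| > 1 for every root.
This is linear in z: 1 + (1.366) z = 0  =>  z = -1/(1.366) = -0.732064,  |z| = 0.732064.
Moduli of all roots: 0.7321.
All moduli strictly greater than 1? No.
Verdict: Not stationary.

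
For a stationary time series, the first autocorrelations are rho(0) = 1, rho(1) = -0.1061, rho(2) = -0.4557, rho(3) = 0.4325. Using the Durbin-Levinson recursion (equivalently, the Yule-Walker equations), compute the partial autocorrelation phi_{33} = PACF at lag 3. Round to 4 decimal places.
\phi_{33} = 0.4051

The PACF at lag k is phi_{kk}, the last component of the solution
to the Yule-Walker system G_k phi = r_k where
  (G_k)_{ij} = rho(|i - j|), (r_k)_i = rho(i), i,j = 1..k.
Equivalently, Durbin-Levinson gives phi_{kk} iteratively:
  phi_{11} = rho(1)
  phi_{kk} = [rho(k) - sum_{j=1..k-1} phi_{k-1,j} rho(k-j)]
            / [1 - sum_{j=1..k-1} phi_{k-1,j} rho(j)],
  phi_{k,j} = phi_{k-1,j} - phi_{kk} phi_{k-1,k-j},  j = 1..k-1.
Step k = 1:
  phi_11 = rho(1) = -0.1061.
Step k = 2:
  phi_22 = [rho(2) - phi_11 rho(1)] / [1 - phi_11 rho(1)] = [-0.4557 - (-0.1061)(-0.1061)] / [1 - (-0.1061)(-0.1061)]
         = -0.46695721 / 0.98874279 = -0.472274.
  Update: phi_21 = phi_11 - phi_22 phi_11 = -0.1061 - (-0.472274)(-0.1061) = -0.156208.
Step k = 3:
  phi_33 = [rho(3) - phi_21 rho(2) - phi_22 rho(1)] / [1 - phi_21 rho(1) - phi_22 rho(2)]
    numerator   = 0.4325 - (-0.156208)(-0.4557) - (-0.472274)(-0.1061) = 0.31120767
    denominator = 1 - (-0.156208)(-0.1061) - (-0.472274)(-0.4557) = 0.76821118
  phi_33 = 0.31120767 / 0.76821118 = 0.4051.
Therefore phi_{33} = 0.4051.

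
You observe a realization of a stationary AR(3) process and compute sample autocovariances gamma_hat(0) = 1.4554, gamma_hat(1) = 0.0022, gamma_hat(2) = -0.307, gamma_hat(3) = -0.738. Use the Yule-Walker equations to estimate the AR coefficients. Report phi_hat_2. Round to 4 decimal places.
\hat\phi_{2} = -0.2100

The Yule-Walker equations for an AR(p) process read, in matrix form,
  Gamma_p phi = r_p,   with   (Gamma_p)_{ij} = gamma(|i - j|),
                       (r_p)_i = gamma(i),   i,j = 1..p.
Substitute the sample gammas (Toeplitz matrix and right-hand side of size 3):
  Gamma_p = [[1.4554, 0.0022, -0.307], [0.0022, 1.4554, 0.0022], [-0.307, 0.0022, 1.4554]]
  r_p     = [0.0022, -0.307, -0.738]
Written out (R1..R3):
  (R1) 1.4554 phi_1 + 0.0022 phi_2 - 0.307 phi_3 = 0.0022
  (R2) 0.0022 phi_1 + 1.4554 phi_2 + 0.0022 phi_3 = -0.307
  (R3) -0.307 phi_1 + 0.0022 phi_2 + 1.4554 phi_3 = -0.738
Gaussian elimination:
  R2 <- R2 - (0.0022/1.4554) R1 = R2 - (0.001512) R1:  1.455397 phi_2 + 0.002664 phi_3 = -0.307003
  R3 <- R3 - (-0.307/1.4554) R1 = R3 - (-0.210939) R1:  0.002664 phi_2 + 1.390642 phi_3 = -0.737536
  R3 <- R3 - (0.002664/1.455397) R2 = R3 - (0.00183) R2:  1.390637 phi_3 = -0.736974
Back-substitution:
  phi_hat_3 = -0.736974 / 1.390637 = -0.529954
  phi_hat_2 = (-0.307003 - (0.002664)(-0.529954)) / 1.455397 = -0.209971
  phi_hat_1 = (0.0022 - (0.0022)(-0.209971) - (-0.307)(-0.529954)) / 1.4554 = -0.109959
So phi_hat = [-0.1100, -0.2100, -0.5300].
Therefore phi_hat_2 = -0.2100.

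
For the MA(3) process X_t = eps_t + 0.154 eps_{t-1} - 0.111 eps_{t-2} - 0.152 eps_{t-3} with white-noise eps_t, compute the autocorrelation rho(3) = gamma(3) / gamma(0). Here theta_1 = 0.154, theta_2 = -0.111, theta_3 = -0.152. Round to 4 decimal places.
\rho(3) = -0.1435

For an MA(q) process with theta_0 = 1, the autocovariance is
  gamma(k) = sigma^2 * sum_{i=0..q-k} theta_i * theta_{i+k},
and rho(k) = gamma(k) / gamma(0). Sigma^2 cancels.
  numerator   = (1)*(-0.152) = -0.152.
  denominator = (1)^2 + (0.154)^2 + (-0.111)^2 + (-0.152)^2 = 1.059141.
  rho(3) = -0.152 / 1.059141 = -0.1435.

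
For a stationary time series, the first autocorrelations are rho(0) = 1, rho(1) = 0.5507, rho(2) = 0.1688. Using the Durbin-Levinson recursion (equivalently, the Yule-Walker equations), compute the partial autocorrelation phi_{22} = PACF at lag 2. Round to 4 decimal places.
\phi_{22} = -0.1930

The PACF at lag k is phi_{kk}, the last component of the solution
to the Yule-Walker system G_k phi = r_k where
  (G_k)_{ij} = rho(|i - j|), (r_k)_i = rho(i), i,j = 1..k.
Equivalently, Durbin-Levinson gives phi_{kk} iteratively:
  phi_{11} = rho(1)
  phi_{kk} = [rho(k) - sum_{j=1..k-1} phi_{k-1,j} rho(k-j)]
            / [1 - sum_{j=1..k-1} phi_{k-1,j} rho(j)],
  phi_{k,j} = phi_{k-1,j} - phi_{kk} phi_{k-1,k-j},  j = 1..k-1.
Step k = 1:
  phi_11 = rho(1) = 0.5507.
Step k = 2:
  phi_22 = [rho(2) - phi_11 rho(1)] / [1 - phi_11 rho(1)] = [0.1688 - (0.5507)(0.5507)] / [1 - (0.5507)(0.5507)]
         = -0.13447049 / 0.69672951 = -0.193.
Therefore phi_{22} = -0.1930.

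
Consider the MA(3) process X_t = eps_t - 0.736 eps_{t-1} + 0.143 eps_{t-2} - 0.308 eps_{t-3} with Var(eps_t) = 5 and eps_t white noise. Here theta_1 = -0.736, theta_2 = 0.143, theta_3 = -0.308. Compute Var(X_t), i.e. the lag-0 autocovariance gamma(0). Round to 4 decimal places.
\gamma(0) = 8.2850

For an MA(q) process X_t = eps_t + sum_i theta_i eps_{t-i} with
Var(eps_t) = sigma^2, the variance is
  gamma(0) = sigma^2 * (1 + sum_i theta_i^2).
  sum_i theta_i^2 = (-0.736)^2 + (0.143)^2 + (-0.308)^2 = 0.541696 + 0.020449 + 0.094864 = 0.657009.
  gamma(0) = 5 * (1 + 0.657009) = 5 * 1.657009 = 8.285045, which rounds to 8.2850.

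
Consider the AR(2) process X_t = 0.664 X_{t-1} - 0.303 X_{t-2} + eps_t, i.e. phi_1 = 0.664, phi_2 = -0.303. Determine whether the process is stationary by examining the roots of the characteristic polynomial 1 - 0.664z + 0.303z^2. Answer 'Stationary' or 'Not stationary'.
\text{Stationary}

The AR(p) characteristic polynomial is P(z) = 1 - 0.664z + 0.303z^2.
Stationarity requires all roots to lie outside the unit circle, i.e. |z| > 1 for every root.
Set 1 + (-0.664) z + (0.303) z^2 = 0, i.e. a z^2 + b z + c = 0 with a = 0.303, b = -0.664, c = 1.
Discriminant D = b^2 - 4ac = (-0.664)^2 - 4*(0.303)*1 = 0.440896 - (1.212) = -0.771104.
D < 0, so the roots are the complex-conjugate pair z = (-b +/- i sqrt(-D)) / (2a) = 1.0957 +/- 1.4491i.
For a conjugate pair |z|^2 = z * conj(z) = (product of roots) = c/a = 1/(0.303) = 3.30033, so |z| = sqrt(3.30033) = 1.8167 for both roots.
Moduli of all roots: 1.8167, 1.8167.
All moduli strictly greater than 1? Yes.
Verdict: Stationary.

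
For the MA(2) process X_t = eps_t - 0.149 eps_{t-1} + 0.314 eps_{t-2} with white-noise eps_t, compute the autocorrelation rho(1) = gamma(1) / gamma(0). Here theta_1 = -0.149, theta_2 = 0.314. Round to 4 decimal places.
\rho(1) = -0.1747

For an MA(q) process with theta_0 = 1, the autocovariance is
  gamma(k) = sigma^2 * sum_{i=0..q-k} theta_i * theta_{i+k},
and rho(k) = gamma(k) / gamma(0). Sigma^2 cancels.
  numerator   = (1)*(-0.149) + (-0.149)*(0.314) = -0.195786.
  denominator = (1)^2 + (-0.149)^2 + (0.314)^2 = 1.120797.
  rho(1) = -0.195786 / 1.120797 = -0.1747.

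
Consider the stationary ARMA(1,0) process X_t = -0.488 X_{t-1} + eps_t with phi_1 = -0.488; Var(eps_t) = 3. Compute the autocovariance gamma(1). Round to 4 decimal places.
\gamma(1) = -1.9216

Multiply the model equation by X_{t-k} and take expectations. With theta_0 = psi_0 = 1 and psi_j the MA(infinity) weights, this gives
  gamma(k) - sum_i phi_i gamma(k-i) = c_k,
  c_k = sigma^2 * sum_{j=k..q} theta_j psi_{j-k}   (c_k = 0 for k > q),
using gamma(-m) = gamma(m).
Pure AR (q = 0): c_0 = sigma^2 = 3, c_k = 0 for k >= 1.
Equations for k = 0 and k = 1 (AR order 1):
  gamma(0) = phi_1 gamma(1) + c_0
  gamma(1) = phi_1 gamma(0) + c_1
Substituting the second into the first: gamma(0) (1 - phi_1^2) = c_0 + phi_1 c_1, so
  gamma(0) = c_0 / (1 - phi_1^2) = 3 / (1 - (-0.488)^2) = 3 / 0.761856 = 3.937752.
  gamma(1) = phi_1 gamma(0) = (-0.488)(3.937752) = -1.921623.
Therefore gamma(1) = -1.9216 (to 4 decimal places).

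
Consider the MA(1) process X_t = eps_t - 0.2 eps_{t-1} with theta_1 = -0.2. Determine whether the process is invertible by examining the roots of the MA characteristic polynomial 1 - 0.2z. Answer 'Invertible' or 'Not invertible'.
\text{Invertible}

The MA(q) characteristic polynomial is P(z) = 1 - 0.2z.
Invertibility requires all roots to lie outside the unit circle, i.e. |z| > 1 for every root.
This is linear in z: 1 + (-0.2) z = 0  =>  z = -1/(-0.2) = 5,  |z| = 5.
Moduli of all roots: 5.0000.
All moduli strictly greater than 1? Yes.
Verdict: Invertible.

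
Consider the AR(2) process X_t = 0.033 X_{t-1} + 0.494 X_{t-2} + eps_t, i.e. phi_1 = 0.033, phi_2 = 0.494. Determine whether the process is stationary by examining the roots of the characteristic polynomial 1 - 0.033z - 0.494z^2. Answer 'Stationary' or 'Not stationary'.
\text{Stationary}

The AR(p) characteristic polynomial is P(z) = 1 - 0.033z - 0.494z^2.
Stationarity requires all roots to lie outside the unit circle, i.e. |z| > 1 for every root.
Set 1 + (-0.033) z + (-0.494) z^2 = 0, i.e. a z^2 + b z + c = 0 with a = -0.494, b = -0.033, c = 1.
Discriminant D = b^2 - 4ac = (-0.033)^2 - 4*(-0.494)*1 = 0.001089 - (-1.976) = 1.977089.
D >= 0, so the roots are real: z = (-b +/- sqrt(D)) / (2a) = (0.033 +/- 1.40609) / (-0.988).
  z_1 = (0.033 + 1.40609) / (-0.988) = -1.4566,   |z_1| = 1.4566.
  z_2 = (0.033 - 1.40609) / (-0.988) = 1.3898,   |z_2| = 1.3898.
Moduli of all roots: 1.4566, 1.3898.
All moduli strictly greater than 1? Yes.
Verdict: Stationary.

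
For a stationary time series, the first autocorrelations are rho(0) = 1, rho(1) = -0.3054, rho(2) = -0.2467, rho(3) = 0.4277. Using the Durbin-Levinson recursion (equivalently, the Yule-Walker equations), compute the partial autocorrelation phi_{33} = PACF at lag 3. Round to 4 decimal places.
\phi_{33} = 0.2690

The PACF at lag k is phi_{kk}, the last component of the solution
to the Yule-Walker system G_k phi = r_k where
  (G_k)_{ij} = rho(|i - j|), (r_k)_i = rho(i), i,j = 1..k.
Equivalently, Durbin-Levinson gives phi_{kk} iteratively:
  phi_{11} = rho(1)
  phi_{kk} = [rho(k) - sum_{j=1..k-1} phi_{k-1,j} rho(k-j)]
            / [1 - sum_{j=1..k-1} phi_{k-1,j} rho(j)],
  phi_{k,j} = phi_{k-1,j} - phi_{kk} phi_{k-1,k-j},  j = 1..k-1.
Step k = 1:
  phi_11 = rho(1) = -0.3054.
Step k = 2:
  phi_22 = [rho(2) - phi_11 rho(1)] / [1 - phi_11 rho(1)] = [-0.2467 - (-0.3054)(-0.3054)] / [1 - (-0.3054)(-0.3054)]
         = -0.33996916 / 0.90673084 = -0.374939.
  Update: phi_21 = phi_11 - phi_22 phi_11 = -0.3054 - (-0.374939)(-0.3054) = -0.419907.
Step k = 3:
  phi_33 = [rho(3) - phi_21 rho(2) - phi_22 rho(1)] / [1 - phi_21 rho(1) - phi_22 rho(2)]
    numerator   = 0.4277 - (-0.419907)(-0.2467) - (-0.374939)(-0.3054) = 0.20960256
    denominator = 1 - (-0.419907)(-0.3054) - (-0.374939)(-0.2467) = 0.77926299
  phi_33 = 0.20960256 / 0.77926299 = 0.269.
Therefore phi_{33} = 0.2690.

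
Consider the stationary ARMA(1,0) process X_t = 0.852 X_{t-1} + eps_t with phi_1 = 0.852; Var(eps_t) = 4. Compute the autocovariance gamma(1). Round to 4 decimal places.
\gamma(1) = 12.4336

Multiply the model equation by X_{t-k} and take expectations. With theta_0 = psi_0 = 1 and psi_j the MA(infinity) weights, this gives
  gamma(k) - sum_i phi_i gamma(k-i) = c_k,
  c_k = sigma^2 * sum_{j=k..q} theta_j psi_{j-k}   (c_k = 0 for k > q),
using gamma(-m) = gamma(m).
Pure AR (q = 0): c_0 = sigma^2 = 4, c_k = 0 for k >= 1.
Equations for k = 0 and k = 1 (AR order 1):
  gamma(0) = phi_1 gamma(1) + c_0
  gamma(1) = phi_1 gamma(0) + c_1
Substituting the second into the first: gamma(0) (1 - phi_1^2) = c_0 + phi_1 c_1, so
  gamma(0) = c_0 / (1 - phi_1^2) = 4 / (1 - (0.852)^2) = 4 / 0.274096 = 14.593427.
  gamma(1) = phi_1 gamma(0) = (0.852)(14.593427) = 12.4336.
Therefore gamma(1) = 12.4336 (to 4 decimal places).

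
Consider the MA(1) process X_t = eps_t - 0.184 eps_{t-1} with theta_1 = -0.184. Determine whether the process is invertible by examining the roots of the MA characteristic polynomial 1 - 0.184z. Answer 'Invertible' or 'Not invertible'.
\text{Invertible}

The MA(q) characteristic polynomial is P(z) = 1 - 0.184z.
Invertibility requires all roots to lie outside the unit circle, i.e. |z| > 1 for every root.
This is linear in z: 1 + (-0.184) z = 0  =>  z = -1/(-0.184) = 5.434783,  |z| = 5.434783.
Moduli of all roots: 5.4348.
All moduli strictly greater than 1? Yes.
Verdict: Invertible.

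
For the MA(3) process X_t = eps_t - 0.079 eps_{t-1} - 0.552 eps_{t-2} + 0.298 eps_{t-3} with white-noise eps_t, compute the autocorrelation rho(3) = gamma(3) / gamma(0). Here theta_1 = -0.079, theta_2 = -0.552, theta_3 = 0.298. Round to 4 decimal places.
\rho(3) = 0.2129

For an MA(q) process with theta_0 = 1, the autocovariance is
  gamma(k) = sigma^2 * sum_{i=0..q-k} theta_i * theta_{i+k},
and rho(k) = gamma(k) / gamma(0). Sigma^2 cancels.
  numerator   = (1)*(0.298) = 0.298.
  denominator = (1)^2 + (-0.079)^2 + (-0.552)^2 + (0.298)^2 = 1.399749.
  rho(3) = 0.298 / 1.399749 = 0.2129.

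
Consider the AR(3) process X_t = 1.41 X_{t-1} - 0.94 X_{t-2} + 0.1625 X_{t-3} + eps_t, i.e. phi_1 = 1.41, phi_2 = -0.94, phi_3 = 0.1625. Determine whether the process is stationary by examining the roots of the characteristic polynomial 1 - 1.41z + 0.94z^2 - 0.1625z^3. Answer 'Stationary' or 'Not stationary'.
\text{Stationary}

The AR(p) characteristic polynomial is P(z) = 1 - 1.41z + 0.94z^2 - 0.1625z^3.
Stationarity requires all roots to lie outside the unit circle, i.e. |z| > 1 for every root.
Degree 3: look for a simple real root z0 first, then factor out (1 - z/z0) and solve the remaining quadratic.
Testing z0 = 4: P(4) = 1 + (-1.41)(4) + (0.94)(4)^2 + (-0.1625)(4)^3
  = 1 + (-5.64) + (15.04) + (-10.4) = 0.  So z_0 = 4 is a root, |z_0| = 4.
Divide out the factor (1 - 0.25 z) = (1 - z/z0) (since 1/z0 = 0.25):
  P(z) = (1 - 0.25 z)(1 + (-1.16) z + (0.65) z^2)
  [check: z-coef -1.16 - (0.25) = -1.41; z^2-coef 0.65 - (0.25)(-1.16) = 0.94; z^3-coef -(0.25)(0.65) = -0.1625.]
Remaining roots from the quadratic factor 1 + (-1.16) z + (0.65) z^2:
  Set 1 + (-1.16) z + (0.65) z^2 = 0, i.e. a z^2 + b z + c = 0 with a = 0.65, b = -1.16, c = 1.
  Discriminant D = b^2 - 4ac = (-1.16)^2 - 4*(0.65)*1 = 1.3456 - (2.6) = -1.2544.
  D < 0, so the roots are the complex-conjugate pair z = (-b +/- i sqrt(-D)) / (2a) = 0.8923 +/- 0.8615i.
  For a conjugate pair |z|^2 = z * conj(z) = (product of roots) = c/a = 1/(0.65) = 1.538462, so |z| = sqrt(1.538462) = 1.2403 for both roots.
Moduli of all roots: 4.0000, 1.2403, 1.2403.
All moduli strictly greater than 1? Yes.
Verdict: Stationary.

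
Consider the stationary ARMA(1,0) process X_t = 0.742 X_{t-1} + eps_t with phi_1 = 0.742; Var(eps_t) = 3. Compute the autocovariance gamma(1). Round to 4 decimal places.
\gamma(1) = 4.9529

Multiply the model equation by X_{t-k} and take expectations. With theta_0 = psi_0 = 1 and psi_j the MA(infinity) weights, this gives
  gamma(k) - sum_i phi_i gamma(k-i) = c_k,
  c_k = sigma^2 * sum_{j=k..q} theta_j psi_{j-k}   (c_k = 0 for k > q),
using gamma(-m) = gamma(m).
Pure AR (q = 0): c_0 = sigma^2 = 3, c_k = 0 for k >= 1.
Equations for k = 0 and k = 1 (AR order 1):
  gamma(0) = phi_1 gamma(1) + c_0
  gamma(1) = phi_1 gamma(0) + c_1
Substituting the second into the first: gamma(0) (1 - phi_1^2) = c_0 + phi_1 c_1, so
  gamma(0) = c_0 / (1 - phi_1^2) = 3 / (1 - (0.742)^2) = 3 / 0.449436 = 6.675033.
  gamma(1) = phi_1 gamma(0) = (0.742)(6.675033) = 4.952874.
Therefore gamma(1) = 4.9529 (to 4 decimal places).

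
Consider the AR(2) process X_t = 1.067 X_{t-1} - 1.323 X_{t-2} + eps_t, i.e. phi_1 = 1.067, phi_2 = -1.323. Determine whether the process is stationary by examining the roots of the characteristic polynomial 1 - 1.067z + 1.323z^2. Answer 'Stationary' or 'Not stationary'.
\text{Not stationary}

The AR(p) characteristic polynomial is P(z) = 1 - 1.067z + 1.323z^2.
Stationarity requires all roots to lie outside the unit circle, i.e. |z| > 1 for every root.
Set 1 + (-1.067) z + (1.323) z^2 = 0, i.e. a z^2 + b z + c = 0 with a = 1.323, b = -1.067, c = 1.
Discriminant D = b^2 - 4ac = (-1.067)^2 - 4*(1.323)*1 = 1.138489 - (5.292) = -4.153511.
D < 0, so the roots are the complex-conjugate pair z = (-b +/- i sqrt(-D)) / (2a) = 0.4033 +/- 0.7702i.
For a conjugate pair |z|^2 = z * conj(z) = (product of roots) = c/a = 1/(1.323) = 0.755858, so |z| = sqrt(0.755858) = 0.8694 for both roots.
Moduli of all roots: 0.8694, 0.8694.
All moduli strictly greater than 1? No.
Verdict: Not stationary.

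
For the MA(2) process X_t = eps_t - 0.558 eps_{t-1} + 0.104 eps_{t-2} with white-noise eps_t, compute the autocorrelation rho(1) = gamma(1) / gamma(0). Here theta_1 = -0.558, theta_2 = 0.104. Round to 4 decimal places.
\rho(1) = -0.4659

For an MA(q) process with theta_0 = 1, the autocovariance is
  gamma(k) = sigma^2 * sum_{i=0..q-k} theta_i * theta_{i+k},
and rho(k) = gamma(k) / gamma(0). Sigma^2 cancels.
  numerator   = (1)*(-0.558) + (-0.558)*(0.104) = -0.616032.
  denominator = (1)^2 + (-0.558)^2 + (0.104)^2 = 1.32218.
  rho(1) = -0.616032 / 1.32218 = -0.4659.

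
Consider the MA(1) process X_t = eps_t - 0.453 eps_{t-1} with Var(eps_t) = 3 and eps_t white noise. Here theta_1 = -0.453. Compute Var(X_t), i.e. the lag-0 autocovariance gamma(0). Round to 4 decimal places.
\gamma(0) = 3.6156

For an MA(q) process X_t = eps_t + sum_i theta_i eps_{t-i} with
Var(eps_t) = sigma^2, the variance is
  gamma(0) = sigma^2 * (1 + sum_i theta_i^2).
  sum_i theta_i^2 = (-0.453)^2 = 0.205209.
  gamma(0) = 3 * (1 + 0.205209) = 3 * 1.205209 = 3.615627, which rounds to 3.6156.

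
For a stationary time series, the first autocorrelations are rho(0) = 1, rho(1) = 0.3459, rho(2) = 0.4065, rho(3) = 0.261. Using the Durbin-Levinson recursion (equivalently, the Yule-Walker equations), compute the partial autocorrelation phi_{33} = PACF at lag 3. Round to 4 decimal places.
\phi_{33} = 0.0680

The PACF at lag k is phi_{kk}, the last component of the solution
to the Yule-Walker system G_k phi = r_k where
  (G_k)_{ij} = rho(|i - j|), (r_k)_i = rho(i), i,j = 1..k.
Equivalently, Durbin-Levinson gives phi_{kk} iteratively:
  phi_{11} = rho(1)
  phi_{kk} = [rho(k) - sum_{j=1..k-1} phi_{k-1,j} rho(k-j)]
            / [1 - sum_{j=1..k-1} phi_{k-1,j} rho(j)],
  phi_{k,j} = phi_{k-1,j} - phi_{kk} phi_{k-1,k-j},  j = 1..k-1.
Step k = 1:
  phi_11 = rho(1) = 0.3459.
Step k = 2:
  phi_22 = [rho(2) - phi_11 rho(1)] / [1 - phi_11 rho(1)] = [0.4065 - (0.3459)(0.3459)] / [1 - (0.3459)(0.3459)]
         = 0.28685319 / 0.88035319 = 0.325839.
  Update: phi_21 = phi_11 - phi_22 phi_11 = 0.3459 - (0.325839)(0.3459) = 0.233192.
Step k = 3:
  phi_33 = [rho(3) - phi_21 rho(2) - phi_22 rho(1)] / [1 - phi_21 rho(1) - phi_22 rho(2)]
    numerator   = 0.261 - (0.233192)(0.4065) - (0.325839)(0.3459) = 0.05349967
    denominator = 1 - (0.233192)(0.3459) - (0.325839)(0.4065) = 0.7868853
  phi_33 = 0.05349967 / 0.7868853 = 0.068.
Therefore phi_{33} = 0.0680.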